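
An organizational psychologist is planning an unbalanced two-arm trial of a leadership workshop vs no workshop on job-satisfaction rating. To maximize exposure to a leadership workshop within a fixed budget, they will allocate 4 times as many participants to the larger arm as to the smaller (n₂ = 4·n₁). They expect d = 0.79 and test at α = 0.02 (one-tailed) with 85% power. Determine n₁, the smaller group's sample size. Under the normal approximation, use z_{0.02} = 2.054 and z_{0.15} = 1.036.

n₁ = 20

With allocation ratio k = n₂/n₁ = 4, Var(x̄₁−x̄₂) = σ²(1/n₁ + 1/(k·n₁)) = σ²·(k+1)/(k·n₁).
So n₁ = (1 + 1/k)·((z_{α} + z_β)/d)² = 1.250 × (3.090/0.79)².
n₁ = 1.250 × 15.30 = 19.1.
Round up: n₁ = 20, giving n₂ = 4 × 20 = 80.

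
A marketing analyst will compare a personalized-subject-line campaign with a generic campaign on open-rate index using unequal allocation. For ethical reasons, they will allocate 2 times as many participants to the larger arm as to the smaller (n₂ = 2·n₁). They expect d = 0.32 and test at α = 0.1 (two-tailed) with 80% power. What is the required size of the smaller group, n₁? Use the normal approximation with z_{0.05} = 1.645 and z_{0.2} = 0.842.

With allocation ratio k = n₂/n₁ = 2, Var(x̄₁−x̄₂) = σ²(1/n₁ + 1/(k·n₁)) = σ²·(k+1)/(k·n₁).
So n₁ = (1 + 1/k)·((z_{α/2} + z_β)/d)² = 1.500 × (2.487/0.32)².
n₁ = 1.500 × 60.40 = 90.6.
Round up: n₁ = 91, giving n₂ = 2 × 91 = 182.

n₁ = 91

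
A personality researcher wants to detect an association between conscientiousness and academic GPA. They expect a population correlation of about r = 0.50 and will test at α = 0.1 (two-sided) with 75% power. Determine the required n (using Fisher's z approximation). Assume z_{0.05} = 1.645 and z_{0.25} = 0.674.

Fisher's z: C = ½·ln((1+r)/(1−r)) = ½·ln(3.0000) = 0.5493.
n = ((z_{α/2} + z_β)/C)² + 3.
(1.645 + 0.674) / 0.5493 = 2.319 / 0.5493 = 4.222.
n = 4.222² + 3 = 17.82 + 3 = 20.8.
Round up.

n = 21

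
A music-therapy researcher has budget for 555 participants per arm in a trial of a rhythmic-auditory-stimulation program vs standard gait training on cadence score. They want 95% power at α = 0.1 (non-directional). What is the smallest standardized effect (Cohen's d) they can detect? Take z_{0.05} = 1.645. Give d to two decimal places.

d_min ≈ 0.20

For two independent groups of n = 555 each: d_min = (z_{α/2} + z_β)·√(2/n).
z-sum = 1.645 + 1.645 = 3.290.
d_min = 3.290 × √(2/555) = 3.290 × 0.0600 = 0.197.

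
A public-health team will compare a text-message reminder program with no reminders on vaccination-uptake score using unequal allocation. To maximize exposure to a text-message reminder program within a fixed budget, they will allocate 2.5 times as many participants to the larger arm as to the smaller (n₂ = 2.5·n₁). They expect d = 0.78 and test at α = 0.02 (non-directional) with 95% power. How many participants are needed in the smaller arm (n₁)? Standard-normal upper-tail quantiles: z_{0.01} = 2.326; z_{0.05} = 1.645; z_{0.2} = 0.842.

n₁ = 37

With allocation ratio k = n₂/n₁ = 2.5, Var(x̄₁−x̄₂) = σ²(1/n₁ + 1/(k·n₁)) = σ²·(k+1)/(k·n₁).
So n₁ = (1 + 1/k)·((z_{α/2} + z_β)/d)² = 1.400 × (3.971/0.78)².
n₁ = 1.400 × 25.92 = 36.3.
Round up: n₁ = 37, giving n₂ = ⌈2.5 × 37⌉ = ⌈92.5⌉ = 93.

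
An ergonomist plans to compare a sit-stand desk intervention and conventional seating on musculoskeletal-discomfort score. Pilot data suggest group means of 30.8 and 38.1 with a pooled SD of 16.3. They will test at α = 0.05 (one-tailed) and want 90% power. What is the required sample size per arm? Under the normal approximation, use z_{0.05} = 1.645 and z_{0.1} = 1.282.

Cohen's d = |M₁ − M₂| / SD_pooled = |30.8 − 38.1| / 16.3 = 7.3 / 16.3 = 0.448.
For two independent groups with equal n: n = 2·((z_{α} + z_β) / d)².
z_{α} + z_β = 1.645 + 1.282 = 2.927.
n = 2 × (2.927 / 0.448)² = 2 × 6.533² = 2 × 42.69 = 85.4.
Round up to the next whole participant.

n = 86 per group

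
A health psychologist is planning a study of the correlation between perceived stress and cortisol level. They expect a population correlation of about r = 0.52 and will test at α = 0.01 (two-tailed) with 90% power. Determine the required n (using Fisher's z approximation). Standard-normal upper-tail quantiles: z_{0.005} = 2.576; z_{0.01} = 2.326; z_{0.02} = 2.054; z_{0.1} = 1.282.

Fisher's z: C = ½·ln((1+r)/(1−r)) = ½·ln(3.1667) = 0.5763.
n = ((z_{α/2} + z_β)/C)² + 3.
(2.576 + 1.282) / 0.5763 = 3.858 / 0.5763 = 6.694.
n = 6.694² + 3 = 44.82 + 3 = 47.8.
Round up.

n = 48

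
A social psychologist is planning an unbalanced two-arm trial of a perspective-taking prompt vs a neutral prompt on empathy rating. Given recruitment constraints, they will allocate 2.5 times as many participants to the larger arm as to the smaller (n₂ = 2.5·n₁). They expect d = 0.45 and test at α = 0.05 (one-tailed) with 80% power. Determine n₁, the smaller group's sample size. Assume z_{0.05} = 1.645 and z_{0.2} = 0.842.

With allocation ratio k = n₂/n₁ = 2.5, Var(x̄₁−x̄₂) = σ²(1/n₁ + 1/(k·n₁)) = σ²·(k+1)/(k·n₁).
So n₁ = (1 + 1/k)·((z_{α} + z_β)/d)² = 1.400 × (2.487/0.45)².
n₁ = 1.400 × 30.54 = 42.8.
Round up: n₁ = 43, giving n₂ = ⌈2.5 × 43⌉ = ⌈107.5⌉ = 108.

n₁ = 43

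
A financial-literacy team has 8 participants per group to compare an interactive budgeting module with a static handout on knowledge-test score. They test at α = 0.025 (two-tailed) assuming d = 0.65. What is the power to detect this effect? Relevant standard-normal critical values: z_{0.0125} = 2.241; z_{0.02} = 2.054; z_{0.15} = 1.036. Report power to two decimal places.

For two equal groups, power = Φ(d·√(n/2) − z_{α/2}).
d·√(n/2) = 0.65 × √(8/2) = 0.65 × 2.000 = 1.300.
z_β = 1.300 − 2.241 = -0.941.
Power = Φ(-0.941) = 0.173.

power ≈ 0.17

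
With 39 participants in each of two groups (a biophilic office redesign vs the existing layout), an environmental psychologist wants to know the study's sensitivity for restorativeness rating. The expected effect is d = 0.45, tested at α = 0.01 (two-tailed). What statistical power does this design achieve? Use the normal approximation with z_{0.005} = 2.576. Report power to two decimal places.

power ≈ 0.28

For two equal groups, power = Φ(d·√(n/2) − z_{α/2}).
d·√(n/2) = 0.45 × √(39/2) = 0.45 × 4.416 = 1.987.
z_β = 1.987 − 2.576 = -0.589.
Power = Φ(-0.589) = 0.278.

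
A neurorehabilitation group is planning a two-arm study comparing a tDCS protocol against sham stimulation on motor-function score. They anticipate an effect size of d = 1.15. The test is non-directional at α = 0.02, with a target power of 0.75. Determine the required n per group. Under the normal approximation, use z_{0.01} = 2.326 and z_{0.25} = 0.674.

n = 14 per group

For two independent groups with equal n: n = 2·((z_{α/2} + z_β) / d)².
z_{α/2} + z_β = 2.326 + 0.674 = 3.000.
n = 2 × (3.000 / 1.15)² = 2 × 2.609² = 2 × 6.81 = 13.6.
Round up to the next whole participant.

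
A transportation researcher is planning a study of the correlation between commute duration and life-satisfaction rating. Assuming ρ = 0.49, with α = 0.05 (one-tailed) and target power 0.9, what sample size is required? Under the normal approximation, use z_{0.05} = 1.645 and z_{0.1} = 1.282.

Fisher's z: C = ½·ln((1+r)/(1−r)) = ½·ln(2.9216) = 0.5361.
n = ((z_{α} + z_β)/C)² + 3.
(1.645 + 1.282) / 0.5361 = 2.927 / 0.5361 = 5.460.
n = 5.460² + 3 = 29.81 + 3 = 32.8.
Round up.

n = 33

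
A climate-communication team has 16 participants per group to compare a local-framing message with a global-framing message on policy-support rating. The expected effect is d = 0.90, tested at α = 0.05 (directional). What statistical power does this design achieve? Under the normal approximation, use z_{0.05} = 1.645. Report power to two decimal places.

power ≈ 0.82

For two equal groups, power = Φ(d·√(n/2) − z_{α}).
d·√(n/2) = 0.90 × √(16/2) = 0.90 × 2.828 = 2.546.
z_β = 2.546 − 1.645 = 0.901.
Power = Φ(0.901) = 0.816.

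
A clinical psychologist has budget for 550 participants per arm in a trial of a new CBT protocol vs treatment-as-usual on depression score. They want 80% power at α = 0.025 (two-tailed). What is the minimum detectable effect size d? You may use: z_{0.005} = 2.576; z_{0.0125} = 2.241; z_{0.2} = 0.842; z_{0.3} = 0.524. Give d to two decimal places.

For two independent groups of n = 550 each: d_min = (z_{α/2} + z_β)·√(2/n).
z-sum = 2.241 + 0.842 = 3.083.
d_min = 3.083 × √(2/550) = 3.083 × 0.0603 = 0.186.

d_min ≈ 0.19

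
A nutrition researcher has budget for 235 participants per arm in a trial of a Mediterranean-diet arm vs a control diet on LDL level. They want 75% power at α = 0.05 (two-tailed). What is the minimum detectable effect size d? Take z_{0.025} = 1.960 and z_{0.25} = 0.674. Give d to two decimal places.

d_min ≈ 0.24

For two independent groups of n = 235 each: d_min = (z_{α/2} + z_β)·√(2/n).
z-sum = 1.960 + 0.674 = 2.634.
d_min = 2.634 × √(2/235) = 2.634 × 0.0923 = 0.243.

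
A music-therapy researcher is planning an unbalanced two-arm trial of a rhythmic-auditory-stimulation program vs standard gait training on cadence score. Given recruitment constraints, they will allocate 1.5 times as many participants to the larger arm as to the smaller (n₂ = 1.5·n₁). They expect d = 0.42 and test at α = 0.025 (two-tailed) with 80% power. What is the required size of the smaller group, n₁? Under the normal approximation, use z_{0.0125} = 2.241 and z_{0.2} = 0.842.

With allocation ratio k = n₂/n₁ = 1.5, Var(x̄₁−x̄₂) = σ²(1/n₁ + 1/(k·n₁)) = σ²·(k+1)/(k·n₁).
So n₁ = (1 + 1/k)·((z_{α/2} + z_β)/d)² = 1.667 × (3.083/0.42)².
n₁ = 1.667 × 53.88 = 89.8.
Round up: n₁ = 90, giving n₂ = 1.5 × 90 = 135.

n₁ = 90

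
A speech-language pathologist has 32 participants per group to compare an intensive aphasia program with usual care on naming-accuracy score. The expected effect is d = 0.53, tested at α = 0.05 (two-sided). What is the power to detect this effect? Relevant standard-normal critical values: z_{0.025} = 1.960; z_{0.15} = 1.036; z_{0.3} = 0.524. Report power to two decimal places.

power ≈ 0.56

For two equal groups, power = Φ(d·√(n/2) − z_{α/2}).
d·√(n/2) = 0.53 × √(32/2) = 0.53 × 4.000 = 2.120.
z_β = 2.120 − 1.960 = 0.160.
Power = Φ(0.160) = 0.564.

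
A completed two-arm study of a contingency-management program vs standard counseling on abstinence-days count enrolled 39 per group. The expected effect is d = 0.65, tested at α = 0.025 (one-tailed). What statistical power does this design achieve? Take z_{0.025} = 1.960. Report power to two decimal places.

For two equal groups, power = Φ(d·√(n/2) − z_{α}).
d·√(n/2) = 0.65 × √(39/2) = 0.65 × 4.416 = 2.870.
z_β = 2.870 − 1.960 = 0.910.
Power = Φ(0.910) = 0.819.

power ≈ 0.82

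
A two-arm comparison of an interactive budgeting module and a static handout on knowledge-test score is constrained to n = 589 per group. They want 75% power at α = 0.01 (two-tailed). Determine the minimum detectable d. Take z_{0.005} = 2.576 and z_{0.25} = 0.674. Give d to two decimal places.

d_min ≈ 0.19

For two independent groups of n = 589 each: d_min = (z_{α/2} + z_β)·√(2/n).
z-sum = 2.576 + 0.674 = 3.250.
d_min = 3.250 × √(2/589) = 3.250 × 0.0583 = 0.189.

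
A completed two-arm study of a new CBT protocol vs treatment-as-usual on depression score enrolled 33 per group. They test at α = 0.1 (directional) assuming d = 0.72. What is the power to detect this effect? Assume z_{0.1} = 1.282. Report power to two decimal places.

For two equal groups, power = Φ(d·√(n/2) − z_{α}).
d·√(n/2) = 0.72 × √(33/2) = 0.72 × 4.062 = 2.925.
z_β = 2.925 − 1.282 = 1.643.
Power = Φ(1.643) = 0.950.

power ≈ 0.95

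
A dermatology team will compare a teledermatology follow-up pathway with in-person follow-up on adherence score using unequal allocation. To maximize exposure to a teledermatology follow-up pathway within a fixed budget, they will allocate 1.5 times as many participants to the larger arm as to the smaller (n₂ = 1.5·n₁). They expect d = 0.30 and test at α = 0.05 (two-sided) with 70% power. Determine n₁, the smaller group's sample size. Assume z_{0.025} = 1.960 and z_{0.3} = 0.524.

n₁ = 115

With allocation ratio k = n₂/n₁ = 1.5, Var(x̄₁−x̄₂) = σ²(1/n₁ + 1/(k·n₁)) = σ²·(k+1)/(k·n₁).
So n₁ = (1 + 1/k)·((z_{α/2} + z_β)/d)² = 1.667 × (2.484/0.30)².
n₁ = 1.667 × 68.56 = 114.3.
Round up: n₁ = 115, giving n₂ = ⌈1.5 × 115⌉ = ⌈172.5⌉ = 173.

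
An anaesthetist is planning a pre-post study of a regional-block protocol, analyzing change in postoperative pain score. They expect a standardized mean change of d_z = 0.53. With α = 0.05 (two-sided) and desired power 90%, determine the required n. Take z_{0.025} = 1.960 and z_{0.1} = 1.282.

n = 38 pairs

For a paired (one-sample on differences) test: n = ((z_{α/2} + z_β) / d)².
z_{α/2} + z_β = 1.960 + 1.282 = 3.242.
n = (3.242 / 0.53)² = 6.117² = 37.42.
Round up.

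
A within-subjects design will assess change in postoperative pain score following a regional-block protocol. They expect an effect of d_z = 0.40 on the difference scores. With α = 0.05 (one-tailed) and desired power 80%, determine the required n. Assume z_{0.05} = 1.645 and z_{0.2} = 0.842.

For a paired (one-sample on differences) test: n = ((z_{α} + z_β) / d)².
z_{α} + z_β = 1.645 + 0.842 = 2.487.
n = (2.487 / 0.40)² = 6.218² = 38.66.
Round up.

n = 39 pairs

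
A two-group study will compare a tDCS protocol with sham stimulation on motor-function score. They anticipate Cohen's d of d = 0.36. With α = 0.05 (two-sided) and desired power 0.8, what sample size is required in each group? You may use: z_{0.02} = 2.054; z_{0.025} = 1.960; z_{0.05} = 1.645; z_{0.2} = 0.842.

n = 122 per group

For two independent groups with equal n: n = 2·((z_{α/2} + z_β) / d)².
z_{α/2} + z_β = 1.960 + 0.842 = 2.802.
n = 2 × (2.802 / 0.36)² = 2 × 7.783² = 2 × 60.58 = 121.2.
Round up to the next whole participant.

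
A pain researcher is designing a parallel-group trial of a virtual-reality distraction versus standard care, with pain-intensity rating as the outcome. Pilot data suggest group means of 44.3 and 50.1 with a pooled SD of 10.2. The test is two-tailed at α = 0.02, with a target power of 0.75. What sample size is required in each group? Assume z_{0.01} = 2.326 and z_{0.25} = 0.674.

n = 56 per group

Cohen's d = |M₁ − M₂| / SD_pooled = |44.3 − 50.1| / 10.2 = 5.8 / 10.2 = 0.569.
For two independent groups with equal n: n = 2·((z_{α/2} + z_β) / d)².
z_{α/2} + z_β = 2.326 + 0.674 = 3.000.
n = 2 × (3.000 / 0.569)² = 2 × 5.272² = 2 × 27.80 = 55.6.
Round up to the next whole participant.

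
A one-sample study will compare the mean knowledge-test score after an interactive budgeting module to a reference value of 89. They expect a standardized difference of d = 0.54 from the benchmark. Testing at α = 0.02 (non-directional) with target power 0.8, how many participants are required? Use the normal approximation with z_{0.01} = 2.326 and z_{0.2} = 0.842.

For a one-sample test: n = ((z_{α/2} + z_β) / d)².
z_{α/2} + z_β = 2.326 + 0.842 = 3.168.
n = (3.168 / 0.54)² = 5.867² = 34.42.
Round up.

n = 35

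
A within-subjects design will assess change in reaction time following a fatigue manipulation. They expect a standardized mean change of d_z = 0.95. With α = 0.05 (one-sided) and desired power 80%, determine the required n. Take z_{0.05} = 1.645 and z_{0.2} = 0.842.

n = 7 pairs

For a paired (one-sample on differences) test: n = ((z_{α} + z_β) / d)².
z_{α} + z_β = 1.645 + 0.842 = 2.487.
n = (2.487 / 0.95)² = 2.618² = 6.85.
Round up.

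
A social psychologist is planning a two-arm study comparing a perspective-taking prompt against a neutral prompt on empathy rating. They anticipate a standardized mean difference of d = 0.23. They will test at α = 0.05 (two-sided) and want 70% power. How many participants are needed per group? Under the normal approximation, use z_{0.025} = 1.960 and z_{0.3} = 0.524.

For two independent groups with equal n: n = 2·((z_{α/2} + z_β) / d)².
z_{α/2} + z_β = 1.960 + 0.524 = 2.484.
n = 2 × (2.484 / 0.23)² = 2 × 10.800² = 2 × 116.64 = 233.3.
Round up to the next whole participant.

n = 234 per group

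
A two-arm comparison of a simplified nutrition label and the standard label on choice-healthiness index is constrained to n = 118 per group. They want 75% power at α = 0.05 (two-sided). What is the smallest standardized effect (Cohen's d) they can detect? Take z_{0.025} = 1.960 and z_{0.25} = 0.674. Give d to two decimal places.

For two independent groups of n = 118 each: d_min = (z_{α/2} + z_β)·√(2/n).
z-sum = 1.960 + 0.674 = 2.634.
d_min = 2.634 × √(2/118) = 2.634 × 0.1302 = 0.343.

d_min ≈ 0.34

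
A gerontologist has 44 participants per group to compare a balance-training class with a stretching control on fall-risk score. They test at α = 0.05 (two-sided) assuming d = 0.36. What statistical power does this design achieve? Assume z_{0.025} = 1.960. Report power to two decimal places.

For two equal groups, power = Φ(d·√(n/2) − z_{α/2}).
d·√(n/2) = 0.36 × √(44/2) = 0.36 × 4.690 = 1.689.
z_β = 1.689 − 1.960 = -0.271.
Power = Φ(-0.271) = 0.393.

power ≈ 0.39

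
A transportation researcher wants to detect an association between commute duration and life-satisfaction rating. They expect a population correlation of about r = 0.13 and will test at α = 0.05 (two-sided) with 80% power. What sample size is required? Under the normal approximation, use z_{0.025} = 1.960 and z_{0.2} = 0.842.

Fisher's z: C = ½·ln((1+r)/(1−r)) = ½·ln(1.2989) = 0.1307.
n = ((z_{α/2} + z_β)/C)² + 3.
(1.960 + 0.842) / 0.1307 = 2.802 / 0.1307 = 21.438.
n = 21.438² + 3 = 459.61 + 3 = 462.6.
Round up.

n = 463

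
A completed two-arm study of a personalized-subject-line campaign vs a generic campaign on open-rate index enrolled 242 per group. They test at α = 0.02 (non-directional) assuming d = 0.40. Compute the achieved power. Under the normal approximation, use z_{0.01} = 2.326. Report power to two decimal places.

For two equal groups, power = Φ(d·√(n/2) − z_{α/2}).
d·√(n/2) = 0.40 × √(242/2) = 0.40 × 11.000 = 4.400.
z_β = 4.400 − 2.326 = 2.074.
Power = Φ(2.074) = 0.981.

power ≈ 0.98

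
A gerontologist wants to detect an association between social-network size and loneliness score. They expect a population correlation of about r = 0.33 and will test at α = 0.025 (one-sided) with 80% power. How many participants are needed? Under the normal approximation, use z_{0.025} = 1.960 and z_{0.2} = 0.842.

Fisher's z: C = ½·ln((1+r)/(1−r)) = ½·ln(1.9851) = 0.3428.
n = ((z_{α} + z_β)/C)² + 3.
(1.960 + 0.842) / 0.3428 = 2.802 / 0.3428 = 8.174.
n = 8.174² + 3 = 66.81 + 3 = 69.8.
Round up.

n = 70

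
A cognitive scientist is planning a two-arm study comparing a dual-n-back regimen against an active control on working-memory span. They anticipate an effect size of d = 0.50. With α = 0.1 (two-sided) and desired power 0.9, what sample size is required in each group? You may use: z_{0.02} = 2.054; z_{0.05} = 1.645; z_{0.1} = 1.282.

n = 69 per group

For two independent groups with equal n: n = 2·((z_{α/2} + z_β) / d)².
z_{α/2} + z_β = 1.645 + 1.282 = 2.927.
n = 2 × (2.927 / 0.50)² = 2 × 5.854² = 2 × 34.27 = 68.5.
Round up to the next whole participant.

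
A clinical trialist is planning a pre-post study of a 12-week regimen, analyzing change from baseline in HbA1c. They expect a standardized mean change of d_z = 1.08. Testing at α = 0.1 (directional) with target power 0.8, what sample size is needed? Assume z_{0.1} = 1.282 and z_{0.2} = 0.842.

n = 4 pairs

For a paired (one-sample on differences) test: n = ((z_{α} + z_β) / d)².
z_{α} + z_β = 1.282 + 0.842 = 2.124.
n = (2.124 / 1.08)² = 1.967² = 3.87.
Round up.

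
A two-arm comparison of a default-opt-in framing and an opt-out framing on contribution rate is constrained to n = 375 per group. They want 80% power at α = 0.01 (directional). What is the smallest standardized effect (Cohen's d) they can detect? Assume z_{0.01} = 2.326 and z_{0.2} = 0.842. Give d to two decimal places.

d_min ≈ 0.23

For two independent groups of n = 375 each: d_min = (z_{α} + z_β)·√(2/n).
z-sum = 2.326 + 0.842 = 3.168.
d_min = 3.168 × √(2/375) = 3.168 × 0.0730 = 0.231.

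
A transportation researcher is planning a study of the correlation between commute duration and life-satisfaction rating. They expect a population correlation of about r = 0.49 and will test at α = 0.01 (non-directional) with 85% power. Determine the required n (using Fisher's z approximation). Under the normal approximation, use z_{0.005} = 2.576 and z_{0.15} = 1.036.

n = 49

Fisher's z: C = ½·ln((1+r)/(1−r)) = ½·ln(2.9216) = 0.5361.
n = ((z_{α/2} + z_β)/C)² + 3.
(2.576 + 1.036) / 0.5361 = 3.612 / 0.5361 = 6.738.
n = 6.738² + 3 = 45.39 + 3 = 48.4.
Round up.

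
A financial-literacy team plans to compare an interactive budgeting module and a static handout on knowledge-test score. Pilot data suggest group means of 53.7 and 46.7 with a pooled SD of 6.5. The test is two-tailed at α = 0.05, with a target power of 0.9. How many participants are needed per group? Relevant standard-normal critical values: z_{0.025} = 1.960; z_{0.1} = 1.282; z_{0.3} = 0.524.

Cohen's d = |M₁ − M₂| / SD_pooled = |53.7 − 46.7| / 6.5 = 7.0 / 6.5 = 1.077.
For two independent groups with equal n: n = 2·((z_{α/2} + z_β) / d)².
z_{α/2} + z_β = 1.960 + 1.282 = 3.242.
n = 2 × (3.242 / 1.077)² = 2 × 3.010² = 2 × 9.06 = 18.1.
Round up to the next whole participant.

n = 19 per group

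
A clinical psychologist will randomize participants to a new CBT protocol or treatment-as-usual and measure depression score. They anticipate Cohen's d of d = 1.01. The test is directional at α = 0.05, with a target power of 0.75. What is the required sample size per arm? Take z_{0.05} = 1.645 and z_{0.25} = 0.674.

n = 11 per group

For two independent groups with equal n: n = 2·((z_{α} + z_β) / d)².
z_{α} + z_β = 1.645 + 0.674 = 2.319.
n = 2 × (2.319 / 1.01)² = 2 × 2.296² = 2 × 5.27 = 10.5.
Round up to the next whole participant.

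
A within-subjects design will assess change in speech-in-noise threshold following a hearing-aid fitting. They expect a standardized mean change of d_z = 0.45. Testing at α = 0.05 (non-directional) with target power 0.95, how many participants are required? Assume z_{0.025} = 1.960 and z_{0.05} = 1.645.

For a paired (one-sample on differences) test: n = ((z_{α/2} + z_β) / d)².
z_{α/2} + z_β = 1.960 + 1.645 = 3.605.
n = (3.605 / 0.45)² = 8.011² = 64.18.
Round up.

n = 65 pairs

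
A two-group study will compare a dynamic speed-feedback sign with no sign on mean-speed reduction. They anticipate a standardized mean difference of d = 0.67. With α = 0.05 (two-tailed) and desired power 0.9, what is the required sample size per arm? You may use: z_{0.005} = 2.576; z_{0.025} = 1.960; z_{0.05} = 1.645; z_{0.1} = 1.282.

n = 47 per group

For two independent groups with equal n: n = 2·((z_{α/2} + z_β) / d)².
z_{α/2} + z_β = 1.960 + 1.282 = 3.242.
n = 2 × (3.242 / 0.67)² = 2 × 4.839² = 2 × 23.41 = 46.8.
Round up to the next whole participant.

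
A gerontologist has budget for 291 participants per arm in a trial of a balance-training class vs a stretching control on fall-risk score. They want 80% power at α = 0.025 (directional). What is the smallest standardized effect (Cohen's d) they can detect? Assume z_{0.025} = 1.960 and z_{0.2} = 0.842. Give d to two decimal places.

For two independent groups of n = 291 each: d_min = (z_{α} + z_β)·√(2/n).
z-sum = 1.960 + 0.842 = 2.802.
d_min = 2.802 × √(2/291) = 2.802 × 0.0829 = 0.232.

d_min ≈ 0.23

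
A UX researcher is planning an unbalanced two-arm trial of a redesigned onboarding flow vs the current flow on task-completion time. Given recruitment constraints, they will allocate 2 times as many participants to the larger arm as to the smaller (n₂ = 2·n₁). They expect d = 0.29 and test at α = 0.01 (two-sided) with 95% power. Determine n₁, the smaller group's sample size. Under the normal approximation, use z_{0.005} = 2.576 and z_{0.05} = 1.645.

n₁ = 318

With allocation ratio k = n₂/n₁ = 2, Var(x̄₁−x̄₂) = σ²(1/n₁ + 1/(k·n₁)) = σ²·(k+1)/(k·n₁).
So n₁ = (1 + 1/k)·((z_{α/2} + z_β)/d)² = 1.500 × (4.221/0.29)².
n₁ = 1.500 × 211.85 = 317.8.
Round up: n₁ = 318, giving n₂ = 2 × 318 = 636.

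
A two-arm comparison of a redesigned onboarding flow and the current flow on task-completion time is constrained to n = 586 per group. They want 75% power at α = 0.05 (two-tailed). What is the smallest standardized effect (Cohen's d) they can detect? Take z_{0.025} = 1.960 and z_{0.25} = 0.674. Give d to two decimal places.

d_min ≈ 0.15

For two independent groups of n = 586 each: d_min = (z_{α/2} + z_β)·√(2/n).
z-sum = 1.960 + 0.674 = 2.634.
d_min = 2.634 × √(2/586) = 2.634 × 0.0584 = 0.154.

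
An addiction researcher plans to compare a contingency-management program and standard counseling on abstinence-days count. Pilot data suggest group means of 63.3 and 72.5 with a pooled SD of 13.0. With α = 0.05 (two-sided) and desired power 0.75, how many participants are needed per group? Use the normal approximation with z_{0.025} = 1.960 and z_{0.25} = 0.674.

Cohen's d = |M₁ − M₂| / SD_pooled = |63.3 − 72.5| / 13.0 = 9.2 / 13.0 = 0.708.
For two independent groups with equal n: n = 2·((z_{α/2} + z_β) / d)².
z_{α/2} + z_β = 1.960 + 0.674 = 2.634.
n = 2 × (2.634 / 0.708)² = 2 × 3.720² = 2 × 13.84 = 27.7.
Round up to the next whole participant.

n = 28 per group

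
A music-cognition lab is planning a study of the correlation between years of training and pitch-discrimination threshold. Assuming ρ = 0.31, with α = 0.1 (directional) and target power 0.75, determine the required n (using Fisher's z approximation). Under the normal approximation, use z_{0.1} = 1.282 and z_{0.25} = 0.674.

n = 41

Fisher's z: C = ½·ln((1+r)/(1−r)) = ½·ln(1.8986) = 0.3205.
n = ((z_{α} + z_β)/C)² + 3.
(1.282 + 0.674) / 0.3205 = 1.956 / 0.3205 = 6.103.
n = 6.103² + 3 = 37.25 + 3 = 40.2.
Round up.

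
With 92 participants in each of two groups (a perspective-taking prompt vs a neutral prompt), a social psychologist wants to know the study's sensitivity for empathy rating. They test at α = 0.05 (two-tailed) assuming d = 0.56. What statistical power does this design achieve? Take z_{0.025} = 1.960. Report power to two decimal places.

power ≈ 0.97

For two equal groups, power = Φ(d·√(n/2) − z_{α/2}).
d·√(n/2) = 0.56 × √(92/2) = 0.56 × 6.782 = 3.798.
z_β = 3.798 − 1.960 = 1.838.
Power = Φ(1.838) = 0.967.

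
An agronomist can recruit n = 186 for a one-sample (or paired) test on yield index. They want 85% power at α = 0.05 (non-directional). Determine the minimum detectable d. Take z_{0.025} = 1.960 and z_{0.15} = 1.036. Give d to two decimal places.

For a single sample (or paired design) of n = 186: d_min = (z_{α/2} + z_β)/√n.
z-sum = 1.960 + 1.036 = 2.996.
d_min = 2.996 / √186 = 2.996 / 13.638 = 0.220.

d_min ≈ 0.22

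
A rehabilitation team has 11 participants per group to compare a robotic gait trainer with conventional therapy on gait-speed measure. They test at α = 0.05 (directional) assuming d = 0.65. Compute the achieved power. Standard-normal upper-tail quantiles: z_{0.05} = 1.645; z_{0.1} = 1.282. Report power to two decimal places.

For two equal groups, power = Φ(d·√(n/2) − z_{α}).
d·√(n/2) = 0.65 × √(11/2) = 0.65 × 2.345 = 1.524.
z_β = 1.524 − 1.645 = -0.121.
Power = Φ(-0.121) = 0.452.

power ≈ 0.45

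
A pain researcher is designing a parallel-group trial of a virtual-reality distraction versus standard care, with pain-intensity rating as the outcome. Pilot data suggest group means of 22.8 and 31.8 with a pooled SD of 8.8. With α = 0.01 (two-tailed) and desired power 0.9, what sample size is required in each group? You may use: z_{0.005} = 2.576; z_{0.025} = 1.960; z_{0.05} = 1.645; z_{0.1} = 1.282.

n = 29 per group

Cohen's d = |M₁ − M₂| / SD_pooled = |22.8 − 31.8| / 8.8 = 9.0 / 8.8 = 1.023.
For two independent groups with equal n: n = 2·((z_{α/2} + z_β) / d)².
z_{α/2} + z_β = 2.576 + 1.282 = 3.858.
n = 2 × (3.858 / 1.023)² = 2 × 3.771² = 2 × 14.22 = 28.4.
Round up to the next whole participant.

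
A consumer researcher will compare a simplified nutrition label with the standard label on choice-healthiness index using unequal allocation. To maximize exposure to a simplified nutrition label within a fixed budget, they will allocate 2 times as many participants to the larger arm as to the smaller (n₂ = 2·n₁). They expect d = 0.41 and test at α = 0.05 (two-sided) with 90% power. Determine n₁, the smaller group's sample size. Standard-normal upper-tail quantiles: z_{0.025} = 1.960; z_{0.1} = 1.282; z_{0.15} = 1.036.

n₁ = 94

With allocation ratio k = n₂/n₁ = 2, Var(x̄₁−x̄₂) = σ²(1/n₁ + 1/(k·n₁)) = σ²·(k+1)/(k·n₁).
So n₁ = (1 + 1/k)·((z_{α/2} + z_β)/d)² = 1.500 × (3.242/0.41)².
n₁ = 1.500 × 62.53 = 93.8.
Round up: n₁ = 94, giving n₂ = 2 × 94 = 188.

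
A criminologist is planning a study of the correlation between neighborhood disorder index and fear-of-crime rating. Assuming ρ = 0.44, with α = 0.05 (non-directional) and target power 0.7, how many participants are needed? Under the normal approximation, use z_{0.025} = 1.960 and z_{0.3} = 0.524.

n = 31

Fisher's z: C = ½·ln((1+r)/(1−r)) = ½·ln(2.5714) = 0.4722.
n = ((z_{α/2} + z_β)/C)² + 3.
(1.960 + 0.524) / 0.4722 = 2.484 / 0.4722 = 5.260.
n = 5.260² + 3 = 27.67 + 3 = 30.7.
Round up.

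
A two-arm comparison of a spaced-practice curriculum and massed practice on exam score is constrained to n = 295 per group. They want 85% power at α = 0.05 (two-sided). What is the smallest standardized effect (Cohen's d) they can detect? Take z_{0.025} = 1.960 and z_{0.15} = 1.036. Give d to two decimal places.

d_min ≈ 0.25

For two independent groups of n = 295 each: d_min = (z_{α/2} + z_β)·√(2/n).
z-sum = 1.960 + 1.036 = 2.996.
d_min = 2.996 × √(2/295) = 2.996 × 0.0823 = 0.247.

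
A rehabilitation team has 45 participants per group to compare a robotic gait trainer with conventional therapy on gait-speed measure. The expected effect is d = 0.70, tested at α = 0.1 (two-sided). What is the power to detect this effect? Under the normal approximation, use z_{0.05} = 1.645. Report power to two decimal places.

For two equal groups, power = Φ(d·√(n/2) − z_{α/2}).
d·√(n/2) = 0.70 × √(45/2) = 0.70 × 4.743 = 3.320.
z_β = 3.320 − 1.645 = 1.675.
Power = Φ(1.675) = 0.953.

power ≈ 0.95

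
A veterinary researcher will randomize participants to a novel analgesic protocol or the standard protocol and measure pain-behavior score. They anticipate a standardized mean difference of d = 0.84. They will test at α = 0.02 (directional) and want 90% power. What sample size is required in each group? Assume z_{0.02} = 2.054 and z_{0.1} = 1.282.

n = 32 per group

For two independent groups with equal n: n = 2·((z_{α} + z_β) / d)².
z_{α} + z_β = 2.054 + 1.282 = 3.336.
n = 2 × (3.336 / 0.84)² = 2 × 3.971² = 2 × 15.77 = 31.5.
Round up to the next whole participant.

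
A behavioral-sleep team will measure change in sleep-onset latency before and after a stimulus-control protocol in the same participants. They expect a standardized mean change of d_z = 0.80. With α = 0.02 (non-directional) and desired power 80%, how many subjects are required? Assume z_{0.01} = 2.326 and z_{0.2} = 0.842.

For a paired (one-sample on differences) test: n = ((z_{α/2} + z_β) / d)².
z_{α/2} + z_β = 2.326 + 0.842 = 3.168.
n = (3.168 / 0.80)² = 3.960² = 15.68.
Round up.

n = 16 pairs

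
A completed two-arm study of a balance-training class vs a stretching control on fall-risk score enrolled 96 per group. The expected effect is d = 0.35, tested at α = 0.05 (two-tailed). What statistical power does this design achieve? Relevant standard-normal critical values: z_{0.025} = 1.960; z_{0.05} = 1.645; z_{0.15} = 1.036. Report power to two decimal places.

power ≈ 0.68

For two equal groups, power = Φ(d·√(n/2) − z_{α/2}).
d·√(n/2) = 0.35 × √(96/2) = 0.35 × 6.928 = 2.425.
z_β = 2.425 − 1.960 = 0.465.
Power = Φ(0.465) = 0.679.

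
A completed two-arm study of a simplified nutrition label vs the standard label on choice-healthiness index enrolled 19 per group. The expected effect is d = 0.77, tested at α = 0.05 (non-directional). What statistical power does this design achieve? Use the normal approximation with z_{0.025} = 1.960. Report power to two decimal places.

For two equal groups, power = Φ(d·√(n/2) − z_{α/2}).
d·√(n/2) = 0.77 × √(19/2) = 0.77 × 3.082 = 2.373.
z_β = 2.373 − 1.960 = 0.413.
Power = Φ(0.413) = 0.660.

power ≈ 0.66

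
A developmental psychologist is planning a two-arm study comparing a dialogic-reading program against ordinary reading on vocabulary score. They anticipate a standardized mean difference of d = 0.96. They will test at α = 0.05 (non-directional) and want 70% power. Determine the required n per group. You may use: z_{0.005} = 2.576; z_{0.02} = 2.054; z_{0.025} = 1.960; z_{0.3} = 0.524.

n = 14 per group

For two independent groups with equal n: n = 2·((z_{α/2} + z_β) / d)².
z_{α/2} + z_β = 1.960 + 0.524 = 2.484.
n = 2 × (2.484 / 0.96)² = 2 × 2.587² = 2 × 6.70 = 13.4.
Round up to the next whole participant.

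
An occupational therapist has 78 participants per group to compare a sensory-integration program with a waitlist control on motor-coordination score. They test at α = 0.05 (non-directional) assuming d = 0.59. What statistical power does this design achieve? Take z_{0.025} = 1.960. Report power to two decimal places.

For two equal groups, power = Φ(d·√(n/2) − z_{α/2}).
d·√(n/2) = 0.59 × √(78/2) = 0.59 × 6.245 = 3.685.
z_β = 3.685 − 1.960 = 1.725.
Power = Φ(1.725) = 0.958.

power ≈ 0.96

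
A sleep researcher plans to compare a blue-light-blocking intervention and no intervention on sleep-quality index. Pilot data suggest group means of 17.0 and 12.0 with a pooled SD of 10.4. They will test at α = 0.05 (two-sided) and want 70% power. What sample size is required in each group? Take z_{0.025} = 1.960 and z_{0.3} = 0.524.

Cohen's d = |M₁ − M₂| / SD_pooled = |17.0 − 12.0| / 10.4 = 5.0 / 10.4 = 0.481.
For two independent groups with equal n: n = 2·((z_{α/2} + z_β) / d)².
z_{α/2} + z_β = 1.960 + 0.524 = 2.484.
n = 2 × (2.484 / 0.481)² = 2 × 5.164² = 2 × 26.67 = 53.3.
Round up to the next whole participant.

n = 54 per group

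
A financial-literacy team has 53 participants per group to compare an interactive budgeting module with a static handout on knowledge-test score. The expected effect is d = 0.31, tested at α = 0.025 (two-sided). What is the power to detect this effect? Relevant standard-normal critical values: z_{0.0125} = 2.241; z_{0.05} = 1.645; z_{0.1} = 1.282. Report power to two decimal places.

power ≈ 0.26

For two equal groups, power = Φ(d·√(n/2) − z_{α/2}).
d·√(n/2) = 0.31 × √(53/2) = 0.31 × 5.148 = 1.596.
z_β = 1.596 − 2.241 = -0.645.
Power = Φ(-0.645) = 0.259.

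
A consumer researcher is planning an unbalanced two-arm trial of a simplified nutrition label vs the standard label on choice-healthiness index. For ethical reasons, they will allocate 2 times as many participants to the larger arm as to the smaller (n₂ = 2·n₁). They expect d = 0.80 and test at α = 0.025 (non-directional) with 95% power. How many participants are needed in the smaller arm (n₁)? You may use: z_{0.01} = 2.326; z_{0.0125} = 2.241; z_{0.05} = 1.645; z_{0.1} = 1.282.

n₁ = 36

With allocation ratio k = n₂/n₁ = 2, Var(x̄₁−x̄₂) = σ²(1/n₁ + 1/(k·n₁)) = σ²·(k+1)/(k·n₁).
So n₁ = (1 + 1/k)·((z_{α/2} + z_β)/d)² = 1.500 × (3.886/0.80)².
n₁ = 1.500 × 23.60 = 35.4.
Round up: n₁ = 36, giving n₂ = 2 × 36 = 72.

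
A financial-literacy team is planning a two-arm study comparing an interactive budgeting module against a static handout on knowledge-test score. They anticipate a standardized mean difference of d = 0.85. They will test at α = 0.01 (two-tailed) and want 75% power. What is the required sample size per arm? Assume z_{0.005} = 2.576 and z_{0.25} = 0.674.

For two independent groups with equal n: n = 2·((z_{α/2} + z_β) / d)².
z_{α/2} + z_β = 2.576 + 0.674 = 3.250.
n = 2 × (3.250 / 0.85)² = 2 × 3.824² = 2 × 14.62 = 29.2.
Round up to the next whole participant.

n = 30 per group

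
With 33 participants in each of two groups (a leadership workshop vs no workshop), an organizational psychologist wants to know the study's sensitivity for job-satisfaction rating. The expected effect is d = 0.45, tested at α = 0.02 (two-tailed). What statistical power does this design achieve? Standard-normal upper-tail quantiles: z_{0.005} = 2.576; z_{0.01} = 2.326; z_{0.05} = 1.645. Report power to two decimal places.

power ≈ 0.31

For two equal groups, power = Φ(d·√(n/2) − z_{α/2}).
d·√(n/2) = 0.45 × √(33/2) = 0.45 × 4.062 = 1.828.
z_β = 1.828 − 2.326 = -0.498.
Power = Φ(-0.498) = 0.309.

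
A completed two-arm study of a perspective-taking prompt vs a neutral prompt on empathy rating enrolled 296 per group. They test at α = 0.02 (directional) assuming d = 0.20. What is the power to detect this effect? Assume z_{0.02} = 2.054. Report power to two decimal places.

power ≈ 0.65

For two equal groups, power = Φ(d·√(n/2) − z_{α}).
d·√(n/2) = 0.20 × √(296/2) = 0.20 × 12.166 = 2.433.
z_β = 2.433 − 2.054 = 0.379.
Power = Φ(0.379) = 0.648.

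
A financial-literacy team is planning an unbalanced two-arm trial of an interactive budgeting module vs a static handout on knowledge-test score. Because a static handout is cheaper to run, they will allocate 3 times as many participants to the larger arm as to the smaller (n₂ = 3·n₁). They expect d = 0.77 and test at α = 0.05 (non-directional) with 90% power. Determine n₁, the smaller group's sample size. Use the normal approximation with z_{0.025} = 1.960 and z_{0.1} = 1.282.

n₁ = 24

With allocation ratio k = n₂/n₁ = 3, Var(x̄₁−x̄₂) = σ²(1/n₁ + 1/(k·n₁)) = σ²·(k+1)/(k·n₁).
So n₁ = (1 + 1/k)·((z_{α/2} + z_β)/d)² = 1.333 × (3.242/0.77)².
n₁ = 1.333 × 17.73 = 23.6.
Round up: n₁ = 24, giving n₂ = 3 × 24 = 72.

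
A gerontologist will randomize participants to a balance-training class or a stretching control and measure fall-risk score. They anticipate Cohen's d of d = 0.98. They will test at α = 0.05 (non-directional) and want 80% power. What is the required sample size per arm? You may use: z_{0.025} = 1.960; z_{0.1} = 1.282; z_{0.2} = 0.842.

n = 17 per group

For two independent groups with equal n: n = 2·((z_{α/2} + z_β) / d)².
z_{α/2} + z_β = 1.960 + 0.842 = 2.802.
n = 2 × (2.802 / 0.98)² = 2 × 2.859² = 2 × 8.17 = 16.3.
Round up to the next whole participant.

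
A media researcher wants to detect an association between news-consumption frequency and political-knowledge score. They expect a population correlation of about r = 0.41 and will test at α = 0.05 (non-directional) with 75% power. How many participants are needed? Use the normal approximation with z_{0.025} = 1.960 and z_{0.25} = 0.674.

n = 40

Fisher's z: C = ½·ln((1+r)/(1−r)) = ½·ln(2.3898) = 0.4356.
n = ((z_{α/2} + z_β)/C)² + 3.
(1.960 + 0.674) / 0.4356 = 2.634 / 0.4356 = 6.047.
n = 6.047² + 3 = 36.56 + 3 = 39.6.
Round up.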